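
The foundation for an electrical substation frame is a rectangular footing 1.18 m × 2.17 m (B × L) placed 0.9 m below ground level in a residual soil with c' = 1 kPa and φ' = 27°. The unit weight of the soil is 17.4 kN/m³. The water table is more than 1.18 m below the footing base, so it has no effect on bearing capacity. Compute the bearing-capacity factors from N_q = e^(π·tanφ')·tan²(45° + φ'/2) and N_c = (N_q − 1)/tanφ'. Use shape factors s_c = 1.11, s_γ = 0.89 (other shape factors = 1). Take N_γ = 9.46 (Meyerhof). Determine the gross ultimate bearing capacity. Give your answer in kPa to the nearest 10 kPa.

tan27° = 0.5095, so N_q = e^(π×0.5095)·tan²(58.5°) = 4.957 × 2.663 = 13.2.
N_c = (13.2 − 1)/tan27° = 23.94.
Overburden at base level: q = 17.4 × 0.9 = 15.66 kPa.
Cohesion term c·N_c·s_c = 1 × 23.942 × 1.11 = 26.576 kPa; surcharge term q·N_q = 15.66 × 13.199 = 206.7 kPa; self-weight term 0.5·γ·B·N_γ·s_γ = 0.5 × 17.4 × 1.18 × 9.46 × 0.89 = 86.434 kPa.
q_ult = 26.576 + 206.7 + 86.434 = 319.71 kPa.

q_ult ≈ 320 kPa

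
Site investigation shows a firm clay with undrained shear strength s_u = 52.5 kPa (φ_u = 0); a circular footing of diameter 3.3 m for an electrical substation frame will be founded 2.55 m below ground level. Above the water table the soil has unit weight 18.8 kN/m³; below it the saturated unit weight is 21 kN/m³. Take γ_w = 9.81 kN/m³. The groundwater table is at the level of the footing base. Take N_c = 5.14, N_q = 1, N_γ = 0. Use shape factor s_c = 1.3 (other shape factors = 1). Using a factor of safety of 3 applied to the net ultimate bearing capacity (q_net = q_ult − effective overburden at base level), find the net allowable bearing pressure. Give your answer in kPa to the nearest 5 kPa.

q_all(net) ≈ 115 kPa

q = γ·D_f = 18.8 × 2.55 = 47.94 kPa.
c·N_c·s_c = 52.5 × 5.14 × 1.3 = 350.8 kPa
q·N_q = 47.94 × 1 = 47.94 kPa
q_ult = 350.8 + 47.94 = 398.74 kPa.
Net ultimate: q_net = 398.74 − 47.94 = 350.8 kPa.
q_all(net) = 350.8 / 3 = 116.93 kPa.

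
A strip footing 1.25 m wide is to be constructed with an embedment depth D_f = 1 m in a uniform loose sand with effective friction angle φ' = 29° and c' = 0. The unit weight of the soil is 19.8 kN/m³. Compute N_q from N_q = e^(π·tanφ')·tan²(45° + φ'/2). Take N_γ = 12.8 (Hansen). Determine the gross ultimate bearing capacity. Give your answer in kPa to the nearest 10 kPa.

q_ult ≈ 480 kPa

tan29° = 0.5543, so N_q = e^(π×0.5543)·tan²(59.5°) = 5.705 × 2.882 = 16.44.
Effective surcharge at the founding depth q = γ·D_f = 19.8 × 1 = 19.8 kPa.
q_ult = q·N_q + 0.5·γ·B·N_γ
     = 19.8 × 16.443 + 0.5 × 19.8 × 1.25 × 12.8
     = 325.58 + 158.4 = 483.98 kPa.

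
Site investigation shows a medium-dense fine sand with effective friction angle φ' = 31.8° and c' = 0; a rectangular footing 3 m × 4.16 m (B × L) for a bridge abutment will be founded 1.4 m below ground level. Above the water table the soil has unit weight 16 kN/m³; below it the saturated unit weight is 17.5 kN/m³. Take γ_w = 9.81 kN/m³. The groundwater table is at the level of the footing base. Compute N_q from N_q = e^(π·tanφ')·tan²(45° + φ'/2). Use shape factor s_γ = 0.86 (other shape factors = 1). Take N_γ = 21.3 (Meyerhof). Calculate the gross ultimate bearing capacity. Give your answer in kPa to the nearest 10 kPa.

q_ult ≈ 720 kPa

tan31.8° = 0.62, so N_q = e^(π×0.62)·tan²(60.9°) = 7.014 × 3.228 = 22.64.
Effective surcharge at the founding depth q = γ·D_f = 16 × 1.4 = 22.4 kPa.
The water table coincides with the base, so in the self-weight term γ → γ' = 7.69 kN/m³.
q_ult = q·N_q + 0.5·γ·B·N_γ·s_γ
     = 22.4 × 22.64 + 0.5 × 7.69 × 3 × 21.3 × 0.86
     = 507.13 + 211.3 = 718.43 kPa.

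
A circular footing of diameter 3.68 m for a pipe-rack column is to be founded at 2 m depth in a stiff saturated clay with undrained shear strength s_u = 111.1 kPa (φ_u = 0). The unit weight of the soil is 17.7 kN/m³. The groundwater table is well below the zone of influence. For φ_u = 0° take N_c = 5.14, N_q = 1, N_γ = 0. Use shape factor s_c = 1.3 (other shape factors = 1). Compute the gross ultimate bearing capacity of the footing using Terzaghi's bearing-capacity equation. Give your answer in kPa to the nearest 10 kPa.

Effective surcharge at the founding depth q = γ·D_f = 17.7 × 2 = 35.4 kPa.
q_ult = c·N_c·s_c + q·N_q
     = 111.1 × 5.14 × 1.3 + 35.4 × 1
     = 742.37 + 35.4 = 777.77 kPa.

q_ult ≈ 780 kPa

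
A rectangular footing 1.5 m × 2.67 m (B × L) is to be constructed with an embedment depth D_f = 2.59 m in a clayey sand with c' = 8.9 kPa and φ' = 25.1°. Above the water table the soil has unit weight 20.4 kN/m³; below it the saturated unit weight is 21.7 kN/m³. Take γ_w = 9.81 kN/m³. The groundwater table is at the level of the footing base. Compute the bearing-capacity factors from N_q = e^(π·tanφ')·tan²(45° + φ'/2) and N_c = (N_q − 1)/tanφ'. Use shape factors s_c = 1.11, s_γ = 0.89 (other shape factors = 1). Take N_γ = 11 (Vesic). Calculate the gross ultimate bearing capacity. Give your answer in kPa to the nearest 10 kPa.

tan25.1° = 0.4684, so N_q = e^(π×0.4684)·tan²(57.55°) = 4.356 × 2.473 = 10.78.
N_c = (10.78 − 1)/tan25.1° = 20.87.
Overburden at base level: q = 20.4 × 2.59 = 52.836 kPa.
Below the base the soil is submerged, so the ½γBN_γ term uses γ' = 21.7 − 9.81 = 11.89 kN/m³.
Cohesion term c·N_c·s_c = 8.9 × 20.867 × 1.11 = 206.15 kPa; surcharge term q·N_q = 52.836 × 10.775 = 569.31 kPa; self-weight term 0.5·γ·B·N_γ·s_γ = 0.5 × 11.89 × 1.5 × 11 × 0.89 = 87.302 kPa.
q_ult = 206.15 + 569.31 + 87.302 = 862.76 kPa.

q_ult ≈ 860 kPa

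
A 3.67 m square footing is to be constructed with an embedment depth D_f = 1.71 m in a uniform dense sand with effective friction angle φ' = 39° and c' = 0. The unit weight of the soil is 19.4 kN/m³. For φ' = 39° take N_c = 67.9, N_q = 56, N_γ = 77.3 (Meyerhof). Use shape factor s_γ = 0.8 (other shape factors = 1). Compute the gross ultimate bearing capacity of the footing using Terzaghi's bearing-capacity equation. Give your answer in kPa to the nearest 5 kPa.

q_ult ≈ 4060 kPa

Overburden at base level: q = 19.4 × 1.71 = 33.174 kPa.
Surcharge term q·N_q = 33.174 × 56 = 1857.7 kPa; self-weight term 0.5·γ·B·N_γ·s_γ = 0.5 × 19.4 × 3.67 × 77.3 × 0.8 = 2201.4 kPa.
q_ult = 1857.7 + 2201.4 = 4059.2 kPa.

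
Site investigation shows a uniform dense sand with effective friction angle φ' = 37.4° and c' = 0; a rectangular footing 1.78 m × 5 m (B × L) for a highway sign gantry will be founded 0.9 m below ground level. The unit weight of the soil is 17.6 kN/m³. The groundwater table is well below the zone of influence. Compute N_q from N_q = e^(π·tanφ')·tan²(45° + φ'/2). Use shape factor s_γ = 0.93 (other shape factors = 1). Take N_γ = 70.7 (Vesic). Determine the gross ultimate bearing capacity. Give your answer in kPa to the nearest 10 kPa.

tan37.4° = 0.7646, so N_q = e^(π×0.7646)·tan²(63.7°) = 11.044 × 4.094 = 45.22.
q = γ·D_f = 17.6 × 0.9 = 15.84 kPa.
q·N_q = 15.84 × 45.215 = 716.21 kPa
0.5·γ·B·N_γ·s_γ = 0.5 × 17.6 × 1.78 × 70.7 × 0.93 = 1029.9 kPa
q_ult = 716.21 + 1029.9 = 1746.1 kPa.

q_ult ≈ 1750 kPa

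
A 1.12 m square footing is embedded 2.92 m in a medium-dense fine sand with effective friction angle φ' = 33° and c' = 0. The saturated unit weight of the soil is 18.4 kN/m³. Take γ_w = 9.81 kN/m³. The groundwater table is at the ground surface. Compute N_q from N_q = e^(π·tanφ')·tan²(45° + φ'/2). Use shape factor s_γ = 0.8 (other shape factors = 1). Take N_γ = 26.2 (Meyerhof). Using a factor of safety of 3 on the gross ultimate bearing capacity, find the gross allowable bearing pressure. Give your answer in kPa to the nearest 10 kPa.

N_q = e^(π·tan33°)·tan²(61.5°) = 26.09.
With the water table at the surface the whole profile is submerged: γ' = 18.4 − 9.81 = 8.59 kN/m³, so q = γ'·D_f = 25.083 kPa; the same γ' applies in the ½γBN_γ term.
q_ult = q·N_q + 0.5·γ·B·N_γ·s_γ
     = 25.083 × 26.092 + 0.5 × 8.59 × 1.12 × 26.2 × 0.8
     = 654.46 + 100.83 = 755.29 kPa.
q_all = 755.29 / 3 = 251.76 kPa.

q_all ≈ 250 kPa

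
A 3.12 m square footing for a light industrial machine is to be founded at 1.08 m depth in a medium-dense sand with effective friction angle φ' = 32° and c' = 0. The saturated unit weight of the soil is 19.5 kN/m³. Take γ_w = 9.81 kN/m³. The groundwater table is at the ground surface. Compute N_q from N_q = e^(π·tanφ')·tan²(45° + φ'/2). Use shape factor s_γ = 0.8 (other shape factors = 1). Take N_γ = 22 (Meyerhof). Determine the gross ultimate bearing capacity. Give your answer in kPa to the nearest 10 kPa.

tan32° = 0.6249, so N_q = e^(π×0.6249)·tan²(61°) = 7.121 × 3.255 = 23.18.
Water table at ground surface, so effective unit weight γ' = 19.5 − 9.81 = 9.69 kN/m³ is used throughout; overburden q = 9.69 × 1.08 = 10.465 kPa; the same γ' applies in the ½γBN_γ term.
Surcharge term q·N_q = 10.465 × 23.177 = 242.55 kPa; self-weight term 0.5·γ·B·N_γ·s_γ = 0.5 × 9.69 × 3.12 × 22 × 0.8 = 266.05 kPa.
q_ult = 242.55 + 266.05 = 508.6 kPa.

q_ult ≈ 510 kPa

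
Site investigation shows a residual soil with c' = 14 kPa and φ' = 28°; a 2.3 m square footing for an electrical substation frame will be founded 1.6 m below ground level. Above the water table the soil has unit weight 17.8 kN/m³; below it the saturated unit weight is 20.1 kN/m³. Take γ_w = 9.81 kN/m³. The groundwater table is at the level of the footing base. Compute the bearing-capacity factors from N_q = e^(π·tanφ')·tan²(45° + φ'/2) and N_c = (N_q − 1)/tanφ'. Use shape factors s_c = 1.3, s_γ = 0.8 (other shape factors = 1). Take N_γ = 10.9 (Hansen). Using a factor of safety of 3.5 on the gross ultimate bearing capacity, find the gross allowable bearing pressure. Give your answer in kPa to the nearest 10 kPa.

N_q = e^(π·tan28°)·tan²(59°) = 14.72; N_c = (N_q − 1)/tanφ' = 25.8.
Effective surcharge at the founding depth q = γ·D_f = 17.8 × 1.6 = 28.48 kPa.
The water table coincides with the base, so in the self-weight term γ → γ' = 10.29 kN/m³.
q_ult = c·N_c·s_c + q·N_q + 0.5·γ·B·N_γ·s_γ
     = 14 × 25.803 × 1.3 + 28.48 × 14.72 + 0.5 × 10.29 × 2.3 × 10.9 × 0.8
     = 469.62 + 419.22 + 103.19 = 992.03 kPa.
q_all = 992.03 / 3.5 = 283.44 kPa.

q_all ≈ 280 kPa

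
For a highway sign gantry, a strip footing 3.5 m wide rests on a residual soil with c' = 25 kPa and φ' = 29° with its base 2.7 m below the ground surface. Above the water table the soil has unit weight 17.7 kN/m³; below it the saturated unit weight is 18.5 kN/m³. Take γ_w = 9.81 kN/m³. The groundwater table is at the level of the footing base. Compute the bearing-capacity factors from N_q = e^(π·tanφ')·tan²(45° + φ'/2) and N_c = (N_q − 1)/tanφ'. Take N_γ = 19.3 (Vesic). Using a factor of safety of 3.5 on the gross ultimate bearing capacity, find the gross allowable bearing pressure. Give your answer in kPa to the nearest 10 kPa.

N_q = e^(π·tan29°)·tan²(59.5°) = 16.44; N_c = (N_q − 1)/tanφ' = 27.86.
Effective surcharge at the founding depth q = γ·D_f = 17.7 × 2.7 = 47.79 kPa.
The water table coincides with the base, so in the self-weight term γ → γ' = 8.69 kN/m³.
q_ult = c·N_c + q·N_q + 0.5·γ·B·N_γ
     = 25 × 27.86 + 47.79 × 16.443 + 0.5 × 8.69 × 3.5 × 19.3
     = 696.51 + 785.83 + 293.5 = 1775.8 kPa.
q_all = 1775.8 / 3.5 = 507.38 kPa.

q_all ≈ 510 kPa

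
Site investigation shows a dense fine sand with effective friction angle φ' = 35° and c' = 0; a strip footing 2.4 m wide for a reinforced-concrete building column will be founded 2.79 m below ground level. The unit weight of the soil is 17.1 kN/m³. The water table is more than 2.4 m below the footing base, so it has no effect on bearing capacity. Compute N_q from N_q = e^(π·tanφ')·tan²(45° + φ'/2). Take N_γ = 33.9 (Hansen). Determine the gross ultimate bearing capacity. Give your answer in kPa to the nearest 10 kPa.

tan35° = 0.7002, so N_q = e^(π×0.7002)·tan²(62.5°) = 9.023 × 3.69 = 33.3.
Effective surcharge at the founding depth q = γ·D_f = 17.1 × 2.79 = 47.709 kPa.
q_ult = q·N_q + 0.5·γ·B·N_γ
     = 47.709 × 33.296 + 0.5 × 17.1 × 2.4 × 33.9
     = 1588.5 + 695.63 = 2284.2 kPa.

q_ult ≈ 2280 kPa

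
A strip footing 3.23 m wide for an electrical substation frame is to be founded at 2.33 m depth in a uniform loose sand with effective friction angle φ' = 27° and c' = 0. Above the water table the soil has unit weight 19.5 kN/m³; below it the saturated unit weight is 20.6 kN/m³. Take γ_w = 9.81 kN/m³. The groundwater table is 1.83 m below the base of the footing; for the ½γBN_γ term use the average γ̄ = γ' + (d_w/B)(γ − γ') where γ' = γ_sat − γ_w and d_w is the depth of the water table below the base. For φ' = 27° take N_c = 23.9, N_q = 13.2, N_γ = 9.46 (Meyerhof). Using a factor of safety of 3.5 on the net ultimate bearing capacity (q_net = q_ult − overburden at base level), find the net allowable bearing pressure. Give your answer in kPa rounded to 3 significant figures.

Effective surcharge at the founding depth q = γ·D_f = 19.5 × 2.33 = 45.435 kPa.
With d_w = 1.83 m < B, γ̄ = 10.79 + (1.83/3.23) × (19.5 − 10.79) = 15.725 kN/m³.
q_ult = q·N_q + 0.5·γ·B·N_γ
     = 45.435 × 13.2 + 0.5 × 15.725 × 3.23 × 9.46
     = 599.74 + 240.24 = 839.98 kPa.
q_net = 839.98 − 45.435 = 794.55 kPa.
q_all(net) = 794.55 / 3.5 = 227.01 kPa.

q_all(net) ≈ 227 kPa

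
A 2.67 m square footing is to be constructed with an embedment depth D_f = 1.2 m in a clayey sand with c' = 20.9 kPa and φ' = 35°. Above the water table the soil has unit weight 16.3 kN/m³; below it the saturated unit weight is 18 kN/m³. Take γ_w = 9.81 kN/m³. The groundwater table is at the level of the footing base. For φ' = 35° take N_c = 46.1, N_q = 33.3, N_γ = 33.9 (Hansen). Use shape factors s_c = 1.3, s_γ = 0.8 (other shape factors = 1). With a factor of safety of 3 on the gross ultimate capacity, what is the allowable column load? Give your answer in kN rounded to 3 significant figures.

P_all ≈ 5230 kN

Overburden at base level: q = 16.3 × 1.2 = 19.56 kPa.
Below the base the soil is submerged, so the ½γBN_γ term uses γ' = 18 − 9.81 = 8.19 kN/m³.
Cohesion term c·N_c·s_c = 20.9 × 46.1 × 1.3 = 1252.5 kPa; surcharge term q·N_q = 19.56 × 33.3 = 651.35 kPa; self-weight term 0.5·γ·B·N_γ·s_γ = 0.5 × 8.19 × 2.67 × 33.9 × 0.8 = 296.52 kPa.
q_ult = 1252.5 + 651.35 + 296.52 = 2200.4 kPa.
Gross allowable pressure q_all = 2200.4 / 3 = 733.47 kPa.
Footing area = 7.1289 m², so allowable column load = 733.47 × 7.1289 = 5228.8 kN.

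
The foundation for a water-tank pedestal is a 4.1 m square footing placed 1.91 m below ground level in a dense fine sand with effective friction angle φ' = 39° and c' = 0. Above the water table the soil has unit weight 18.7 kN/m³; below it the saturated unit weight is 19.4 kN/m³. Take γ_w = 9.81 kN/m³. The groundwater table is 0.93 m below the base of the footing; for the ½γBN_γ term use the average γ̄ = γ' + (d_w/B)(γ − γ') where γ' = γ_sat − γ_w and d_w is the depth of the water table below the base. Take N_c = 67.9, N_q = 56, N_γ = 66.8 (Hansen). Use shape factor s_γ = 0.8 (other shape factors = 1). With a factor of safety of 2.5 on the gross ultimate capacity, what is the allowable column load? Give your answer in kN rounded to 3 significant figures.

P_all ≈ 22000 kN

Overburden at base level: q = 18.7 × 1.91 = 35.717 kPa.
The water table is 0.93 m below the base (< B = 4.1 m), so the ½γBN_γ term uses γ̄ = γ' + (d_w/B)(γ − γ') = 9.59 + (0.93/4.1)(18.7 − 9.59) = 11.656 kN/m³.
Surcharge term q·N_q = 35.717 × 56 = 2000.2 kPa; self-weight term 0.5·γ·B·N_γ·s_γ = 0.5 × 11.656 × 4.1 × 66.8 × 0.8 = 1277 kPa.
q_ult = 2000.2 + 1277 = 3277.1 kPa.
Gross allowable pressure q_all = 3277.1 / 2.5 = 1310.9 kPa.
Footing area = 16.81 m², so allowable column load = 1310.9 × 16.81 = 22035 kN.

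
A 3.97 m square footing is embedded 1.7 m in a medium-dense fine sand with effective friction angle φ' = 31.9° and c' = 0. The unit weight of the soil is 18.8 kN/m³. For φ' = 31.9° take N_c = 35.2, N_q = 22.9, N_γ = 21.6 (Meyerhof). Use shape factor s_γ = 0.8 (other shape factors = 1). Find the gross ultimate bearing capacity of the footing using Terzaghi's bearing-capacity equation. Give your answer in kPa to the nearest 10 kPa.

Overburden at base level: q = 18.8 × 1.7 = 31.96 kPa.
Surcharge term q·N_q = 31.96 × 22.9 = 731.88 kPa; self-weight term 0.5·γ·B·N_γ·s_γ = 0.5 × 18.8 × 3.97 × 21.6 × 0.8 = 644.86 kPa.
q_ult = 731.88 + 644.86 = 1376.7 kPa.

q_ult ≈ 1380 kPa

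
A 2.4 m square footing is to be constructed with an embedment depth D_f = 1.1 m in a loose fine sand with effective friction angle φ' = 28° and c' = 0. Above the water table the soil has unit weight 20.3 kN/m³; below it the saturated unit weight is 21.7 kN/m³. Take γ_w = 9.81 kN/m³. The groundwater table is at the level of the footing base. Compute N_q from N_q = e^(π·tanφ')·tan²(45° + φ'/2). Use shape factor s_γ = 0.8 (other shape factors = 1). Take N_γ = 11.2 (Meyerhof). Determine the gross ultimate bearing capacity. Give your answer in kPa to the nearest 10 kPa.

tan28° = 0.5317, so N_q = e^(π×0.5317)·tan²(59°) = 5.314 × 2.77 = 14.72.
q = γ·D_f = 20.3 × 1.1 = 22.33 kPa.
For the ½γBN_γ term take γ' = 21.7 − 9.81 = 11.89 kN/m³ (soil below base is submerged).
q·N_q = 22.33 × 14.72 = 328.69 kPa
0.5·γ·B·N_γ·s_γ = 0.5 × 11.89 × 2.4 × 11.2 × 0.8 = 127.84 kPa
q_ult = 328.69 + 127.84 = 456.54 kPa.

q_ult ≈ 460 kPa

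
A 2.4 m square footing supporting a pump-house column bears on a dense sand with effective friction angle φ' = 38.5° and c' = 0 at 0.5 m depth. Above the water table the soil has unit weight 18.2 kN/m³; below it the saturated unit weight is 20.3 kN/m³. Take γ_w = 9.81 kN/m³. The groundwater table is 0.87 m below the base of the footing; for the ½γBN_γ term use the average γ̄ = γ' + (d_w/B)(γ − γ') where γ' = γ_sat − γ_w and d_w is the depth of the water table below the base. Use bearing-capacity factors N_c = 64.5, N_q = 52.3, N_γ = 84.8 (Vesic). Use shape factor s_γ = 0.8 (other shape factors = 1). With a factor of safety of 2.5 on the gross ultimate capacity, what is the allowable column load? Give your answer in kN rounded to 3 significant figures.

P_all ≈ 3590 kN

q = γ·D_f = 18.2 × 0.5 = 9.1 kPa.
γ' = 10.49 kN/m³; averaging over the depth B below the base, γ̄ = γ' + (d_w/B)(γ − γ') = 13.285 kN/m³.
q·N_q = 9.1 × 52.3 = 475.93 kPa
0.5·γ·B·N_γ·s_γ = 0.5 × 13.285 × 2.4 × 84.8 × 0.8 = 1081.5 kPa
q_ult = 475.93 + 1081.5 = 1557.4 kPa.
Gross allowable pressure q_all = 1557.4 / 2.5 = 622.97 kPa.
Footing area = 5.76 m², so allowable column load = 622.97 × 5.76 = 3588.3 kN.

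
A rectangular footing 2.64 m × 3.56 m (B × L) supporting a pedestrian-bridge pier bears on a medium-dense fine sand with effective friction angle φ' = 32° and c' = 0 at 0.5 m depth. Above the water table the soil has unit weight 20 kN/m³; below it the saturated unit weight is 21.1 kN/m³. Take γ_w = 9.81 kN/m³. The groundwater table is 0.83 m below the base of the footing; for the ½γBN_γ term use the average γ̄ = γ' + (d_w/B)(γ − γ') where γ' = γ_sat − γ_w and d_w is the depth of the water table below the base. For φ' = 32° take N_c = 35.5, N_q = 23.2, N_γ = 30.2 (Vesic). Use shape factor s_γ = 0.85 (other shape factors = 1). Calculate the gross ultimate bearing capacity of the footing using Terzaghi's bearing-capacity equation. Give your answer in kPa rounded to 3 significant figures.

Overburden at base level: q = 20 × 0.5 = 10 kPa.
The water table is 0.83 m below the base (< B = 2.64 m), so the ½γBN_γ term uses γ̄ = γ' + (d_w/B)(γ − γ') = 11.29 + (0.83/2.64)(20 − 11.29) = 14.028 kN/m³.
Surcharge term q·N_q = 10 × 23.2 = 232 kPa; self-weight term 0.5·γ·B·N_γ·s_γ = 0.5 × 14.028 × 2.64 × 30.2 × 0.85 = 475.34 kPa.
q_ult = 232 + 475.34 = 707.34 kPa.

q_ult ≈ 707 kPa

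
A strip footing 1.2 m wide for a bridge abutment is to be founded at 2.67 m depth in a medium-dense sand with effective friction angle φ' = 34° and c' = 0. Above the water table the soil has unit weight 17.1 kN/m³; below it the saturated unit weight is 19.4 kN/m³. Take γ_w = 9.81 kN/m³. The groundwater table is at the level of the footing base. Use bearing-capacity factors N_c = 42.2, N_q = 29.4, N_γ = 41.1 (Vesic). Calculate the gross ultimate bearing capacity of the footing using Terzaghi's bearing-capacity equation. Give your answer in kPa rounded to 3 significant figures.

Effective surcharge at the founding depth q = γ·D_f = 17.1 × 2.67 = 45.657 kPa.
The water table coincides with the base, so in the self-weight term γ → γ' = 9.59 kN/m³.
q_ult = q·N_q + 0.5·γ·B·N_γ
     = 45.657 × 29.4 + 0.5 × 9.59 × 1.2 × 41.1
     = 1342.3 + 236.49 = 1578.8 kPa.

q_ult ≈ 1580 kPa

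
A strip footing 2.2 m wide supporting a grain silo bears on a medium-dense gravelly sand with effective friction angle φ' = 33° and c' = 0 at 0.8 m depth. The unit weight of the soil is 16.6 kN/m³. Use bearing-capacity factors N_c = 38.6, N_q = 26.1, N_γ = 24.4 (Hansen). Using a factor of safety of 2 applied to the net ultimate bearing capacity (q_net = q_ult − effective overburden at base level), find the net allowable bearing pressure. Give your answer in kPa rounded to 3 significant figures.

Overburden at base level: q = 16.6 × 0.8 = 13.28 kPa.
Surcharge term q·N_q = 13.28 × 26.1 = 346.61 kPa; self-weight term 0.5·γ·B·N_γ = 0.5 × 16.6 × 2.2 × 24.4 = 445.54 kPa.
q_ult = 346.61 + 445.54 = 792.15 kPa.
Net ultimate: q_net = 792.15 − 13.28 = 778.87 kPa.
q_all(net) = 778.87 / 2 = 389.44 kPa.

q_all(net) ≈ 389 kPa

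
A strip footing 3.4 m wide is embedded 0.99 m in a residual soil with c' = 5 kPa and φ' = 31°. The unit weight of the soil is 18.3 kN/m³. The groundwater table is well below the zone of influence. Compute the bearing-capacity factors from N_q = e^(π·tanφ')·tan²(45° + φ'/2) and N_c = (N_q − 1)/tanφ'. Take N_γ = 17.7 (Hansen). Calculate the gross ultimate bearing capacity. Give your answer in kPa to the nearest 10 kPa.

q_ult ≈ 1090 kPa

tan31° = 0.6009, so N_q = e^(π×0.6009)·tan²(60.5°) = 6.604 × 3.124 = 20.63.
N_c = (20.63 − 1)/tan31° = 32.67.
Overburden at base level: q = 18.3 × 0.99 = 18.117 kPa.
Cohesion term c·N_c = 5 × 32.671 = 163.36 kPa; surcharge term q·N_q = 18.117 × 20.631 = 373.77 kPa; self-weight term 0.5·γ·B·N_γ = 0.5 × 18.3 × 3.4 × 17.7 = 550.65 kPa.
q_ult = 163.36 + 373.77 + 550.65 = 1087.8 kPa.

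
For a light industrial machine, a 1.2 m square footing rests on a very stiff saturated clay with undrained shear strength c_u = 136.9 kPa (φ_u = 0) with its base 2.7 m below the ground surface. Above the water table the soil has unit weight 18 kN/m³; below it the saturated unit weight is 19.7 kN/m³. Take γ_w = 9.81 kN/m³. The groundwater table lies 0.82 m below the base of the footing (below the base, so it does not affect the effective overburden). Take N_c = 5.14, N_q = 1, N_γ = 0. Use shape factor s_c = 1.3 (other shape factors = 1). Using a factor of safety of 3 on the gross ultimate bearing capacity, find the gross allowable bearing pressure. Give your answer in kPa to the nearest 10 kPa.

Overburden at base level: q = 18 × 2.7 = 48.6 kPa.
Cohesion term c·N_c·s_c = 136.9 × 5.14 × 1.3 = 914.77 kPa; surcharge term q·N_q = 48.6 × 1 = 48.6 kPa.
q_ult = 914.77 + 48.6 = 963.37 kPa.
q_all = 963.37 / 3 = 321.12 kPa.

q_all ≈ 320 kPa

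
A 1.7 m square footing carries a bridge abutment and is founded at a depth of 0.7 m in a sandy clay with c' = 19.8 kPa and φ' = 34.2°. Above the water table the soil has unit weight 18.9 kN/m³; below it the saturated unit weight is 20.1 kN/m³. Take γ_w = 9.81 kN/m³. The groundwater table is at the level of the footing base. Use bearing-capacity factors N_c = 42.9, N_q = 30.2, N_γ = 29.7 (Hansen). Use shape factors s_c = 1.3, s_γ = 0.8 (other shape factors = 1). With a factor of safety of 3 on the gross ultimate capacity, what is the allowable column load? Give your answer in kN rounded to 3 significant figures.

P_all ≈ 1650 kN

Overburden at base level: q = 18.9 × 0.7 = 13.23 kPa.
Below the base the soil is submerged, so the ½γBN_γ term uses γ' = 20.1 − 9.81 = 10.29 kN/m³.
Cohesion term c·N_c·s_c = 19.8 × 42.9 × 1.3 = 1104.2 kPa; surcharge term q·N_q = 13.23 × 30.2 = 399.55 kPa; self-weight term 0.5·γ·B·N_γ·s_γ = 0.5 × 10.29 × 1.7 × 29.7 × 0.8 = 207.82 kPa.
q_ult = 1104.2 + 399.55 + 207.82 = 1711.6 kPa.
Gross allowable pressure q_all = 1711.6 / 3 = 570.54 kPa.
Footing area = 2.89 m², so allowable column load = 570.54 × 2.89 = 1648.8 kN.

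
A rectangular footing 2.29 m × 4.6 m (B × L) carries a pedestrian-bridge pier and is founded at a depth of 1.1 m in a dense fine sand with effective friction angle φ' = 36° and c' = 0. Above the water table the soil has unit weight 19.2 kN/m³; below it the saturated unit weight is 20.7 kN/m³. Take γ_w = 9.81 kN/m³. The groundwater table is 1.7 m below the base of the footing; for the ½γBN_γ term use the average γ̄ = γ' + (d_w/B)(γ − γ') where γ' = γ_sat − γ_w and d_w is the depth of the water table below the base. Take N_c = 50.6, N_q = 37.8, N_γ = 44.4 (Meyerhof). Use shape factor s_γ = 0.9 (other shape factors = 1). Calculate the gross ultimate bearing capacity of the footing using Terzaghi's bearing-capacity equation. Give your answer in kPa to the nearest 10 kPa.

q_ult ≈ 1580 kPa

q = γ·D_f = 19.2 × 1.1 = 21.12 kPa.
γ' = 10.89 kN/m³; averaging over the depth B below the base, γ̄ = γ' + (d_w/B)(γ − γ') = 17.059 kN/m³.
q·N_q = 21.12 × 37.8 = 798.34 kPa
0.5·γ·B·N_γ·s_γ = 0.5 × 17.059 × 2.29 × 44.4 × 0.9 = 780.52 kPa
q_ult = 798.34 + 780.52 = 1578.9 kPa.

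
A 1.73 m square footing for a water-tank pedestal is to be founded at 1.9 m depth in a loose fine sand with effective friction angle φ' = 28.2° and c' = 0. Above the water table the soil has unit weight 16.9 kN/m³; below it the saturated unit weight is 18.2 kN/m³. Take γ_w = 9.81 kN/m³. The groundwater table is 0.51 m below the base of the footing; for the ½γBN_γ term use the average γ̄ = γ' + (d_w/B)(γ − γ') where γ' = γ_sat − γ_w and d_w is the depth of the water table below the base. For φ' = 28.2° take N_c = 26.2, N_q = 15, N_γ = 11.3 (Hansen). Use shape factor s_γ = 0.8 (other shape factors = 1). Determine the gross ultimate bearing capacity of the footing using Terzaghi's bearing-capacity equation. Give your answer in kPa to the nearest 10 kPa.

Overburden at base level: q = 16.9 × 1.9 = 32.11 kPa.
The water table is 0.51 m below the base (< B = 1.73 m), so the ½γBN_γ term uses γ̄ = γ' + (d_w/B)(γ − γ') = 8.39 + (0.51/1.73)(16.9 − 8.39) = 10.899 kN/m³.
Surcharge term q·N_q = 32.11 × 15 = 481.65 kPa; self-weight term 0.5·γ·B·N_γ·s_γ = 0.5 × 10.899 × 1.73 × 11.3 × 0.8 = 85.224 kPa.
q_ult = 481.65 + 85.224 = 566.87 kPa.

q_ult ≈ 570 kPa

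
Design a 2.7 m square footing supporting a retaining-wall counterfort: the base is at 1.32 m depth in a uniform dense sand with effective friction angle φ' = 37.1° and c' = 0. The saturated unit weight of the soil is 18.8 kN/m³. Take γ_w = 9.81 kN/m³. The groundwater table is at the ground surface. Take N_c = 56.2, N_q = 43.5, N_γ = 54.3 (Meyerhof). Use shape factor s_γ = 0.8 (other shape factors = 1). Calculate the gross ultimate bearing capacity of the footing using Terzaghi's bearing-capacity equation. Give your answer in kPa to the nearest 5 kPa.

Water table at ground surface, so effective unit weight γ' = 18.8 − 9.81 = 8.99 kN/m³ is used throughout; overburden q = 8.99 × 1.32 = 11.867 kPa; the same γ' applies in the ½γBN_γ term.
Surcharge term q·N_q = 11.867 × 43.5 = 516.21 kPa; self-weight term 0.5·γ·B·N_γ·s_γ = 0.5 × 8.99 × 2.7 × 54.3 × 0.8 = 527.21 kPa.
q_ult = 516.21 + 527.21 = 1043.4 kPa.

q_ult ≈ 1045 kPa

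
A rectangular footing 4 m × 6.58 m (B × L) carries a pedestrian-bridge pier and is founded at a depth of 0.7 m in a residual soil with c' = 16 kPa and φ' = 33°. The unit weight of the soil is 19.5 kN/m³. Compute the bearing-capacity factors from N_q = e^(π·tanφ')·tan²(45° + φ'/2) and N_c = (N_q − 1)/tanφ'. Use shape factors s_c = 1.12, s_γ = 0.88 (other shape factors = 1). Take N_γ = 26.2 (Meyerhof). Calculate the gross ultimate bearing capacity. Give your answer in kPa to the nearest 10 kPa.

q_ult ≈ 1950 kPa

tan33° = 0.6494, so N_q = e^(π×0.6494)·tan²(61.5°) = 7.692 × 3.392 = 26.09.
N_c = (26.09 − 1)/tan33° = 38.64.
q = γ·D_f = 19.5 × 0.7 = 13.65 kPa.
c·N_c·s_c = 16 × 38.638 × 1.12 = 692.4 kPa
q·N_q = 13.65 × 26.092 = 356.16 kPa
0.5·γ·B·N_γ·s_γ = 0.5 × 19.5 × 4 × 26.2 × 0.88 = 899.18 kPa
q_ult = 692.4 + 356.16 + 899.18 = 1947.7 kPa.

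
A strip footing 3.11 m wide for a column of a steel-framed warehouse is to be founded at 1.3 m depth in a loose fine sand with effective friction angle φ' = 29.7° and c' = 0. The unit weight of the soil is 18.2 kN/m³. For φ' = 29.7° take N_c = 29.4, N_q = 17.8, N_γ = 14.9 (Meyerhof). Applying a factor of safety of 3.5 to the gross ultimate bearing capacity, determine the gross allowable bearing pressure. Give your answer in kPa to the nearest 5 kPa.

q_all ≈ 240 kPa

q = γ·D_f = 18.2 × 1.3 = 23.66 kPa.
q·N_q = 23.66 × 17.8 = 421.15 kPa
0.5·γ·B·N_γ = 0.5 × 18.2 × 3.11 × 14.9 = 421.68 kPa
q_ult = 421.15 + 421.68 = 842.83 kPa.
q_all = q_ult / FS = 842.83 / 3.5 = 240.81 kPa.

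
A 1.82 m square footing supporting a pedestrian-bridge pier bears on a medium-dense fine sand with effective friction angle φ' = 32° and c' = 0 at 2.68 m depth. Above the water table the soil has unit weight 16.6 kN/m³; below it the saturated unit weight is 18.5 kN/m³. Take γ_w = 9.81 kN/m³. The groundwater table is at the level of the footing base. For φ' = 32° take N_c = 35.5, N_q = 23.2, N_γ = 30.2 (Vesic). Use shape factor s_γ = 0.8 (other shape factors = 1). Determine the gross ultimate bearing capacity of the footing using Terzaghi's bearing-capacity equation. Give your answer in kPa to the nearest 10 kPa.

q = γ·D_f = 16.6 × 2.68 = 44.488 kPa.
For the ½γBN_γ term take γ' = 18.5 − 9.81 = 8.69 kN/m³ (soil below base is submerged).
q·N_q = 44.488 × 23.2 = 1032.1 kPa
0.5·γ·B·N_γ·s_γ = 0.5 × 8.69 × 1.82 × 30.2 × 0.8 = 191.05 kPa
q_ult = 1032.1 + 191.05 = 1223.2 kPa.

q_ult ≈ 1220 kPa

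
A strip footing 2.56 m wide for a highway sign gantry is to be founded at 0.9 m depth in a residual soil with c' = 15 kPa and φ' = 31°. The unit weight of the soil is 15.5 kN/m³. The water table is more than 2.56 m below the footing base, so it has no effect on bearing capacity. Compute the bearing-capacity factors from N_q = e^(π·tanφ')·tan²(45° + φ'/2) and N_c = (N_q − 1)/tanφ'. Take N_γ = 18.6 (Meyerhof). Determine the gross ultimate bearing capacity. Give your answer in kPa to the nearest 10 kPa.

tan31° = 0.6009, so N_q = e^(π×0.6009)·tan²(60.5°) = 6.604 × 3.124 = 20.63.
N_c = (20.63 − 1)/tan31° = 32.67.
Effective surcharge at the founding depth q = γ·D_f = 15.5 × 0.9 = 13.95 kPa.
q_ult = c·N_c + q·N_q + 0.5·γ·B·N_γ
     = 15 × 32.671 + 13.95 × 20.631 + 0.5 × 15.5 × 2.56 × 18.6
     = 490.07 + 287.8 + 369.02 = 1146.9 kPa.

q_ult ≈ 1150 kPa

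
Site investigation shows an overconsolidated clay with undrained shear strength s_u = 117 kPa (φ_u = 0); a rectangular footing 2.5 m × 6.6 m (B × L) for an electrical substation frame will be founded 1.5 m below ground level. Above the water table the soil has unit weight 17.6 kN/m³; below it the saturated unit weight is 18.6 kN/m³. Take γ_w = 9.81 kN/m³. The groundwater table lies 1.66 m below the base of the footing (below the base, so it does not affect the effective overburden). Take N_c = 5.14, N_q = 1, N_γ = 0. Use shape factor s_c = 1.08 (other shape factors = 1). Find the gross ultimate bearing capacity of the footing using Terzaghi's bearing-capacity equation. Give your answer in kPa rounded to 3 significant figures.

q = γ·D_f = 17.6 × 1.5 = 26.4 kPa.
c·N_c·s_c = 117 × 5.14 × 1.08 = 649.49 kPa
q·N_q = 26.4 × 1 = 26.4 kPa
q_ult = 649.49 + 26.4 = 675.89 kPa.

q_ult ≈ 676 kPa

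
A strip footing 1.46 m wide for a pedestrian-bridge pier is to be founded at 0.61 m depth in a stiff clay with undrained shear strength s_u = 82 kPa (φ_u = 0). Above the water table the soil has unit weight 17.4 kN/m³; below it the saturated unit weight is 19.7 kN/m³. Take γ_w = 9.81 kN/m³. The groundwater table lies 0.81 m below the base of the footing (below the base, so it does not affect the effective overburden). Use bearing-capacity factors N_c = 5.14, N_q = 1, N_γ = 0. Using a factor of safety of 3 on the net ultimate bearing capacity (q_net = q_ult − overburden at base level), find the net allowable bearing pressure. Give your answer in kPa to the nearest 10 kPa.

q_all(net) ≈ 140 kPa

q = γ·D_f = 17.4 × 0.61 = 10.614 kPa.
c·N_c = 82 × 5.14 = 421.48 kPa
q·N_q = 10.614 × 1 = 10.614 kPa
q_ult = 421.48 + 10.614 = 432.09 kPa.
q_net = 432.09 − 10.614 = 421.48 kPa.
q_all(net) = 421.48 / 3 = 140.49 kPa.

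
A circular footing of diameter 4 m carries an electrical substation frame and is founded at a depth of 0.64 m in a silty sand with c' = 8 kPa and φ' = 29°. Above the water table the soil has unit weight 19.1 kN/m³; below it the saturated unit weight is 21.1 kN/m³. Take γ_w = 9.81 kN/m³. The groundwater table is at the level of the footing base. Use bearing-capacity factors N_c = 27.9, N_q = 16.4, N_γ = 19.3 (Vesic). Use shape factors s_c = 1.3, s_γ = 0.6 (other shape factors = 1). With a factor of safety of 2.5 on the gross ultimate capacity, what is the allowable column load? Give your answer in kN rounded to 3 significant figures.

Overburden at base level: q = 19.1 × 0.64 = 12.224 kPa.
Below the base the soil is submerged, so the ½γBN_γ term uses γ' = 21.1 − 9.81 = 11.29 kN/m³.
Cohesion term c·N_c·s_c = 8 × 27.9 × 1.3 = 290.16 kPa; surcharge term q·N_q = 12.224 × 16.4 = 200.47 kPa; self-weight term 0.5·γ·B·N_γ·s_γ = 0.5 × 11.29 × 4 × 19.3 × 0.6 = 261.48 kPa.
q_ult = 290.16 + 200.47 + 261.48 = 752.11 kPa.
Gross allowable pressure q_all = 752.11 / 2.5 = 300.84 kPa.
Footing area = 12.5664 m², so allowable column load = 300.84 × 12.5664 = 3780.5 kN.

P_all ≈ 3780 kN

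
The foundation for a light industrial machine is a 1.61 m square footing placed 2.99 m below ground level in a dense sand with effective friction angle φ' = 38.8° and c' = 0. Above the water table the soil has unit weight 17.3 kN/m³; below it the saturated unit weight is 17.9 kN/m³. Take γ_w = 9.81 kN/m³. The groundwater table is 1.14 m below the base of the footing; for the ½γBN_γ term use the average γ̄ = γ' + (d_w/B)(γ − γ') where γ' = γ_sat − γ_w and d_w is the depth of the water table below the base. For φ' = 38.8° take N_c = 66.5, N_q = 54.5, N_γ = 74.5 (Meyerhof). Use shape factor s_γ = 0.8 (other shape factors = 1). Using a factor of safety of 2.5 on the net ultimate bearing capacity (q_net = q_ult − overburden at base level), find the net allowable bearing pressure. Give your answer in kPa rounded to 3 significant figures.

q = γ·D_f = 17.3 × 2.99 = 51.727 kPa.
γ' = 8.09 kN/m³; averaging over the depth B below the base, γ̄ = γ' + (d_w/B)(γ − γ') = 14.611 kN/m³.
q·N_q = 51.727 × 54.5 = 2819.1 kPa
0.5·γ·B·N_γ·s_γ = 0.5 × 14.611 × 1.61 × 74.5 × 0.8 = 701.02 kPa
q_ult = 2819.1 + 701.02 = 3520.1 kPa.
q_net = 3520.1 − 51.727 = 3468.4 kPa.
q_all(net) = 3468.4 / 2.5 = 1387.4 kPa.

q_all(net) ≈ 1390 kPa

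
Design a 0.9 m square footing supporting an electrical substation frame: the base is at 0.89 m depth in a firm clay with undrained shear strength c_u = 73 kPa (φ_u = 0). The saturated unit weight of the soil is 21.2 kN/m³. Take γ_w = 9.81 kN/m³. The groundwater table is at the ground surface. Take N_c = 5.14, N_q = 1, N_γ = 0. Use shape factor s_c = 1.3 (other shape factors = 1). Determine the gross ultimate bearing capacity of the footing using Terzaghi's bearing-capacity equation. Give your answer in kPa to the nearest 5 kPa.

γ' = 21.2 − 9.81 = 11.39 kN/m³ (submerged throughout). q = 11.39 × 0.89 = 10.137 kPa.
c·N_c·s_c = 73 × 5.14 × 1.3 = 487.79 kPa
q·N_q = 10.137 × 1 = 10.137 kPa
q_ult = 487.79 + 10.137 = 497.92 kPa.

q_ult ≈ 500 kPa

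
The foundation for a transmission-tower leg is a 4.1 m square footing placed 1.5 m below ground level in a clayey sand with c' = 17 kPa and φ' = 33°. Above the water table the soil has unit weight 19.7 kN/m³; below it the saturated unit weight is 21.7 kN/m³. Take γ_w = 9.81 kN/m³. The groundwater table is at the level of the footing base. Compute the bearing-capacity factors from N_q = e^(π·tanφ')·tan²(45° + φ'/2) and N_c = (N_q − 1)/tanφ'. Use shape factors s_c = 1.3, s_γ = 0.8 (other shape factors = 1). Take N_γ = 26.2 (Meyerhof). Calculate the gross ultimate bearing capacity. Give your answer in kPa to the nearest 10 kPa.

tan33° = 0.6494, so N_q = e^(π×0.6494)·tan²(61.5°) = 7.692 × 3.392 = 26.09.
N_c = (26.09 − 1)/tan33° = 38.64.
Effective surcharge at the founding depth q = γ·D_f = 19.7 × 1.5 = 29.55 kPa.
The water table coincides with the base, so in the self-weight term γ → γ' = 11.89 kN/m³.
q_ult = c·N_c·s_c + q·N_q + 0.5·γ·B·N_γ·s_γ
     = 17 × 38.638 × 1.3 + 29.55 × 26.092 + 0.5 × 11.89 × 4.1 × 26.2 × 0.8
     = 853.91 + 771.02 + 510.89 = 2135.8 kPa.

q_ult ≈ 2140 kPa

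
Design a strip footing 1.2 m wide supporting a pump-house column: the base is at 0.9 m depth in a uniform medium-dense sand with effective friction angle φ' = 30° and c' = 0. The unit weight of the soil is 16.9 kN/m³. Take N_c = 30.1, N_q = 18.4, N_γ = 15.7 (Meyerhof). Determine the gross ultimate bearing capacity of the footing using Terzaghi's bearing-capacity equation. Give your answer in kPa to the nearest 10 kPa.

q_ult ≈ 440 kPa

q = γ·D_f = 16.9 × 0.9 = 15.21 kPa.
q·N_q = 15.21 × 18.4 = 279.86 kPa
0.5·γ·B·N_γ = 0.5 × 16.9 × 1.2 × 15.7 = 159.2 kPa
q_ult = 279.86 + 159.2 = 439.06 kPa.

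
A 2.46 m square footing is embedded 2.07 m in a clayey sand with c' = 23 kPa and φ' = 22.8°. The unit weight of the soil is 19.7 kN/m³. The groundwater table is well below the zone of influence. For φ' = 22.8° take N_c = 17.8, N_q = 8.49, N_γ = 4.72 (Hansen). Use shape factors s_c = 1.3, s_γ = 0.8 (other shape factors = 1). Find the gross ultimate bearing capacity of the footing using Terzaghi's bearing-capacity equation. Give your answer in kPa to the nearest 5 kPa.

Overburden at base level: q = 19.7 × 2.07 = 40.779 kPa.
Cohesion term c·N_c·s_c = 23 × 17.8 × 1.3 = 532.22 kPa; surcharge term q·N_q = 40.779 × 8.49 = 346.21 kPa; self-weight term 0.5·γ·B·N_γ·s_γ = 0.5 × 19.7 × 2.46 × 4.72 × 0.8 = 91.496 kPa.
q_ult = 532.22 + 346.21 + 91.496 = 969.93 kPa.

q_ult ≈ 970 kPa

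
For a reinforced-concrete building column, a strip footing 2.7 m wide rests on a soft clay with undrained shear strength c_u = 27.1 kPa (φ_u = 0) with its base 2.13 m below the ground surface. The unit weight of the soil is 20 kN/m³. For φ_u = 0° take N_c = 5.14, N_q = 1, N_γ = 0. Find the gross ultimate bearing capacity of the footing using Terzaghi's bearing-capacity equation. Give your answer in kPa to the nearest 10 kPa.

q = γ·D_f = 20 × 2.13 = 42.6 kPa.
c·N_c = 27.1 × 5.14 = 139.29 kPa
q·N_q = 42.6 × 1 = 42.6 kPa
q_ult = 139.29 + 42.6 = 181.89 kPa.

q_ult ≈ 180 kPa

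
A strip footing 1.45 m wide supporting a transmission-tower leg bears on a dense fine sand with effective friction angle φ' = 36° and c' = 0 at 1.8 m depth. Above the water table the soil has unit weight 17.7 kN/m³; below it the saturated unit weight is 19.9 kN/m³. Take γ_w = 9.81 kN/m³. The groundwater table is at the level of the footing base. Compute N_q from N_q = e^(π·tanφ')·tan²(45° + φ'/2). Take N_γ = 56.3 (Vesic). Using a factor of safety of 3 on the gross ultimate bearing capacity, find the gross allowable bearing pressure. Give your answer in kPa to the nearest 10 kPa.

N_q = e^(π·tan36°)·tan²(63°) = 37.75.
Effective surcharge at the founding depth q = γ·D_f = 17.7 × 1.8 = 31.86 kPa.
The water table coincides with the base, so in the self-weight term γ → γ' = 10.09 kN/m³.
q_ult = q·N_q + 0.5·γ·B·N_γ
     = 31.86 × 37.752 + 0.5 × 10.09 × 1.45 × 56.3
     = 1202.8 + 411.85 = 1614.6 kPa.
q_all = 1614.6 / 3 = 538.21 kPa.

q_all ≈ 540 kPa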